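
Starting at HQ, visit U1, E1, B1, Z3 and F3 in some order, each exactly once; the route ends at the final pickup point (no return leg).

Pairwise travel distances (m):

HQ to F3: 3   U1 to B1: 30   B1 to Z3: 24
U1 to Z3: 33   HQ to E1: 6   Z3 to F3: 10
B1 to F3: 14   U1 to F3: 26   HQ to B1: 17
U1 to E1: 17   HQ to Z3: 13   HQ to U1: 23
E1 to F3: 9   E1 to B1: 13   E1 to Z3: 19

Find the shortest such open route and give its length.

Minimum one-way distance = 67 m.

There are 5! = 120 possible orderings.
HQ - U1 - E1 - B1 - Z3 - F3: 23+17+13+24+10 = 87
HQ - U1 - E1 - B1 - F3 - Z3: 23+17+13+14+10 = 77
HQ - U1 - E1 - Z3 - B1 - F3: 23+17+19+24+14 = 97
HQ - U1 - E1 - Z3 - F3 - B1: 23+17+19+10+14 = 83
HQ - U1 - E1 - F3 - B1 - Z3: 23+17+9+14+24 = 87
HQ - U1 - E1 - F3 - Z3 - B1: 23+17+9+10+24 = 83
HQ - U1 - B1 - E1 - Z3 - F3: 23+30+13+19+10 = 95
HQ - U1 - B1 - E1 - F3 - Z3: 23+30+13+9+10 = 85
HQ - U1 - B1 - Z3 - E1 - F3: 23+30+24+19+9 = 105
HQ - U1 - B1 - Z3 - F3 - E1: 23+30+24+10+9 = 96
HQ - U1 - B1 - F3 - E1 - Z3: 23+30+14+9+19 = 95
HQ - U1 - B1 - F3 - Z3 - E1: 23+30+14+10+19 = 96
HQ - U1 - Z3 - E1 - B1 - F3: 23+33+19+13+14 = 102
HQ - U1 - Z3 - E1 - F3 - B1: 23+33+19+9+14 = 98
… (106 more)
HQ - Z3 - F3 - B1 - E1 - U1: 13+10+14+13+17 = 67  ← best
The minimum is 67.
One shortest path: HQ → Z3 → F3 → B1 → E1 → U1.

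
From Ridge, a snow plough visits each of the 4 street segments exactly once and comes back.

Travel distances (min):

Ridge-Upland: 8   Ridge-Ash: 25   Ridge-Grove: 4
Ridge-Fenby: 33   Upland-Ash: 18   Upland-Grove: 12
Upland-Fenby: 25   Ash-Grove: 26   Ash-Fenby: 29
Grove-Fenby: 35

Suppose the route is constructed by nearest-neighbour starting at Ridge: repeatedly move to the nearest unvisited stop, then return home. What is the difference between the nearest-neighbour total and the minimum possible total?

From Ridge: Grove=4, Upland=8, Ash=25, Fenby=33 → choose Grove (4).
From Grove: Upland=12, Ash=26, Fenby=35 → choose Upland (12).
From Upland: Ash=18, Fenby=25 → choose Ash (18).
From Ash: Fenby=29 → choose Fenby (29).
NN route Ridge → Grove → Upland → Ash → Fenby → Ridge costs 96.
Optimal: Ridge → Upland → Fenby → Ash → Grove → Ridge costs 92 (by enumerating all 12 distinct tours).
Excess = 96 − 92 = 4.

The nearest-neighbour route is 4 min longer than optimal.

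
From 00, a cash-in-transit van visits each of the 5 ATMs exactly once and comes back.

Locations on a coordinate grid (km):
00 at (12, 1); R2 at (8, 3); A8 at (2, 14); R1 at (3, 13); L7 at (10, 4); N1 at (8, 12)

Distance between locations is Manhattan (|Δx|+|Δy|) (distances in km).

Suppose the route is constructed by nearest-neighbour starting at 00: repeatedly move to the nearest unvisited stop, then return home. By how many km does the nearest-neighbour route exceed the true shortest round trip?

From 00: L7=5, R2=6, N1=15, R1=21, A8=23 → choose L7 (5).
From L7: R2=3, N1=10, R1=16, A8=18 → choose R2 (3).
From R2: N1=9, R1=15, A8=17 → choose N1 (9).
From N1: R1=6, A8=8 → choose R1 (6).
From R1: A8=2 → choose A8 (2).
NN route 00 → L7 → R2 → N1 → R1 → A8 → 00 costs 48.
Optimal: 00 → R2 → A8 → R1 → N1 → L7 → 00 costs 46 (by enumerating all 60 distinct tours).
Excess = 48 − 46 = 2.

Excess over optimum: 2 km.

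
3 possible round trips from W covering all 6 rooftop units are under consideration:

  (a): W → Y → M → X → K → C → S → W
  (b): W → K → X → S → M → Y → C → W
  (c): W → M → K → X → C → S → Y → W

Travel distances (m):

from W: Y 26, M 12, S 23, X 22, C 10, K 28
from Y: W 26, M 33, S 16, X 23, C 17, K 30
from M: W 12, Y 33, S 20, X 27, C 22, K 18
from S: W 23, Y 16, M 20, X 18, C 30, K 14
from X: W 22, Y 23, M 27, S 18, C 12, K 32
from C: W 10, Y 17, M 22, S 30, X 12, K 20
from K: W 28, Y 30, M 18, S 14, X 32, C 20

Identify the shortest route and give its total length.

(a): 26 + 33 + 27 + 32 + 20 + 30 + 23 = 191
(b): 28 + 32 + 18 + 20 + 33 + 17 + 10 = 158
(c): 12 + 18 + 32 + 12 + 30 + 16 + 26 = 146

Shortest is (c), total 146 m.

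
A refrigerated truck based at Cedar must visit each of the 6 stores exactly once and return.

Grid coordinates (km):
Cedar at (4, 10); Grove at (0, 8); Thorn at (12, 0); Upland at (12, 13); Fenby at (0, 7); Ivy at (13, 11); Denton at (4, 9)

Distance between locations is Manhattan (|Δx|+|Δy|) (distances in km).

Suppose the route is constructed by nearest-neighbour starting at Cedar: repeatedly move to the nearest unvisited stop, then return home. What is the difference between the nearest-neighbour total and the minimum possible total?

From Cedar: Denton=1, Grove=6, Fenby=7, Ivy=10, Upland=11, Thorn=18 → choose Denton (1).
From Denton: Grove=5, Fenby=6, Ivy=11, Upland=12, Thorn=17 → choose Grove (5).
From Grove: Fenby=1, Ivy=16, Upland=17, Thorn=20 → choose Fenby (1).
From Fenby: Ivy=17, Upland=18, Thorn=19 → choose Ivy (17).
From Ivy: Upland=3, Thorn=12 → choose Upland (3).
From Upland: Thorn=13 → choose Thorn (13).
NN route Cedar → Denton → Grove → Fenby → Ivy → Upland → Thorn → Cedar costs 58.
Optimal: Cedar → Upland → Ivy → Thorn → Fenby → Grove → Denton → Cedar costs 52 (by enumerating all 360 distinct tours).
Excess = 58 − 52 = 6.

Excess over optimum: 6 km.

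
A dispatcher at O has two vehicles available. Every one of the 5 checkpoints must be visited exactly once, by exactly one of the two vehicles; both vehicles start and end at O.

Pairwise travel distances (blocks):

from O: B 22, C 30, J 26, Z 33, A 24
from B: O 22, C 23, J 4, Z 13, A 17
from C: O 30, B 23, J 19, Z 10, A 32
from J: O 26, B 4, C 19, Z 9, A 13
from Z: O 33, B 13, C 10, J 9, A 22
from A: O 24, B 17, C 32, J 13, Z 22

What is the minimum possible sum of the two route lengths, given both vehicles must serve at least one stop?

123 blocks — the smallest possible combined total.

Try each way of splitting the stops between the two vehicles (each non-empty) and, for each split, find the best tour for each vehicle:
  {B} + {C, J, Z, A}: 44 + 86 = 130
  {C} + {B, J, Z, A}: 60 + 81 = 141
  {B, C} + {J, Z, A}: 75 + 79 = 154
  {J} + {B, C, Z, A}: 52 + 94 = 146
  {B, J} + {C, Z, A}: 52 + 86 = 138
  {C, J} + {B, Z, A}: 75 + 81 = 156
  … (15 splits in total)
  {B, C, J, Z} + {A}: 75 + 48 = 123  ← best
Best: vehicle 1 O → B → J → Z → C → O = 75; vehicle 2 O → A → O = 48; combined 123.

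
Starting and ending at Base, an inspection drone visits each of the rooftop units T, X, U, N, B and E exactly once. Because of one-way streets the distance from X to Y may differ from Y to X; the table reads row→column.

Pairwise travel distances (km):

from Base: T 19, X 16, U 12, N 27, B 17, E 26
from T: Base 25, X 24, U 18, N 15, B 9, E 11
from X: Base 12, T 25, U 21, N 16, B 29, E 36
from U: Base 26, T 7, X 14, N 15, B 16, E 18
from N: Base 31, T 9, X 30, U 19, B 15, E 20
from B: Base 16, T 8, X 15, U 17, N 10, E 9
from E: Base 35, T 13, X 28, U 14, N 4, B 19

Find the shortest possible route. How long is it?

Minimum total distance: 76 km.

Base → T → X → U → N → B → E → Base: 19+24+21+15+15+9+35 = 138
Base → T → X → U → N → E → B → Base: 19+24+21+15+20+19+16 = 134
Base → T → X → U → B → N → E → Base: 19+24+21+16+10+20+35 = 145
Base → T → X → U → B → E → N → Base: 19+24+21+16+9+4+31 = 124
Base → T → X → U → E → N → B → Base: 19+24+21+18+4+15+16 = 117
Base → T → X → U → E → B → N → Base: 19+24+21+18+19+10+31 = 142
Base → T → X → N → U → B → E → Base: 19+24+16+19+16+9+35 = 138
Base → T → X → N → U → E → B → Base: 19+24+16+19+18+19+16 = 131
… (712 more)
Base → U → T → E → N → B → X → Base: 12+7+11+4+15+15+12 = 76  ← best
The minimum is 76.
One optimal route: Base → U → T → E → N → B → X → Base.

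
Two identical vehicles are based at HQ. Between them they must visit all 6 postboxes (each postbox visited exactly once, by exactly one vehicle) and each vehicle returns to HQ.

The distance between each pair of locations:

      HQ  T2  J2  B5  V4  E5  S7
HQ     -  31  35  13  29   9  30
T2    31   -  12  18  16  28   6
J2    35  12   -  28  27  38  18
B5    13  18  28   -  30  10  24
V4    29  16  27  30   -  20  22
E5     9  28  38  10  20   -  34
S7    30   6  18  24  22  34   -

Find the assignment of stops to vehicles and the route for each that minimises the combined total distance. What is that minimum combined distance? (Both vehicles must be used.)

There are 2^5 − 1 = 31 ways to divide the 6 stops into two non-empty groups. For each, the best each vehicle can do is its own shortest tour through its group:
  {T2} + {J2, B5, V4, E5, S7}: 62 + 110 = 172
  {J2} + {T2, B5, V4, E5, S7}: 70 + 88 = 158
  {T2, J2} + {B5, V4, E5, S7}: 78 + 88 = 166
  {B5} + {T2, J2, V4, E5, S7}: 26 + 104 = 130
  {T2, B5} + {J2, V4, E5, S7}: 62 + 104 = 166
  {J2, B5} + {T2, V4, E5, S7}: 76 + 81 = 157
  … (31 splits in total)
  {E5} + {T2, J2, B5, V4, S7}: 18 + 110 = 128  ← best
Best: vehicle 1 HQ → E5 → HQ = 18; vehicle 2 HQ → B5 → J2 → T2 → S7 → V4 → HQ = 110; combined 128.

128 — the smallest possible combined total.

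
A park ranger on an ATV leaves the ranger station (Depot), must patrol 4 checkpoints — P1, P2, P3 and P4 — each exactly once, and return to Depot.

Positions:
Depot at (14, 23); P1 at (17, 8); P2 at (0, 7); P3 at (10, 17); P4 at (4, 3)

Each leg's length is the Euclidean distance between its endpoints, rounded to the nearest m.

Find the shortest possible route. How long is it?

Minimum total distance: 56 m.

Depot → P1 → P2 → P3 → P4 → Depot: 15+17+14+15+22 = 83
Depot → P1 → P2 → P4 → P3 → Depot: 15+17+6+15+7 = 60
Depot → P1 → P3 → P2 → P4 → Depot: 15+11+14+6+22 = 68
Depot → P1 → P3 → P4 → P2 → Depot: 15+11+15+6+21 = 68
Depot → P1 → P4 → P2 → P3 → Depot: 15+14+6+14+7 = 56
Depot → P1 → P4 → P3 → P2 → Depot: 15+14+15+14+21 = 79
Depot → P2 → P1 → P3 → P4 → Depot: 21+17+11+15+22 = 86
Depot → P2 → P1 → P4 → P3 → Depot: 21+17+14+15+7 = 74
Depot → P2 → P3 → P1 → P4 → Depot: 21+14+11+14+22 = 82
Depot → P2 → P4 → P1 → P3 → Depot: 21+6+14+11+7 = 59
Depot → P3 → P1 → P2 → P4 → Depot: 7+11+17+6+22 = 63
Depot → P3 → P2 → P1 → P4 → Depot: 7+14+17+14+22 = 74
The minimum is 56.
One optimal route: Depot → P1 → P4 → P2 → P3 → Depot (or its reverse).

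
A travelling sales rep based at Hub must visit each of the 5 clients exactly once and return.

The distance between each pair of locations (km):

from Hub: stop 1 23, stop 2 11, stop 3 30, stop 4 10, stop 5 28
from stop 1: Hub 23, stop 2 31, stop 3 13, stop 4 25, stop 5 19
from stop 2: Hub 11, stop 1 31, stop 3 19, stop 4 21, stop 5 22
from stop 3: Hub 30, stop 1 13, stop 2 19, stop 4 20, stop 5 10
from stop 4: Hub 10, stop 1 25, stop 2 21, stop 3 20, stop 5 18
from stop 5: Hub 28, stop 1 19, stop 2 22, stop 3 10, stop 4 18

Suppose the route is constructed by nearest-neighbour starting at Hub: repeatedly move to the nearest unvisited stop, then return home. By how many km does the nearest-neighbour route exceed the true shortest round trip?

From Hub: stop 4=10, stop 2=11, stop 1=23, stop 5=28, stop 3=30 → choose stop 4 (10).
From stop 4: stop 5=18, stop 3=20, stop 2=21, stop 1=25 → choose stop 5 (18).
From stop 5: stop 3=10, stop 1=19, stop 2=22 → choose stop 3 (10).
From stop 3: stop 1=13, stop 2=19 → choose stop 1 (13).
From stop 1: stop 2=31 → choose stop 2 (31).
NN route Hub → stop 4 → stop 5 → stop 3 → stop 1 → stop 2 → Hub costs 93.
Optimal: Hub → stop 2 → stop 3 → stop 1 → stop 5 → stop 4 → Hub costs 90 (by enumerating all 60 distinct tours).
Excess = 93 − 90 = 3.

3 km longer than the optimal tour.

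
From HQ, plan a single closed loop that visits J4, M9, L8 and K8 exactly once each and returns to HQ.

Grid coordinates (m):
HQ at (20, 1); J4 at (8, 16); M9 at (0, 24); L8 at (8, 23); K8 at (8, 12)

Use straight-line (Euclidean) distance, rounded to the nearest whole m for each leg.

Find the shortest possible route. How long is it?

With 4 stops there are 4!/2 = 12 distinct round trips (a route and its reverse cost the same).
HQ→J4→M9→L8→K8→HQ: 19+11+8+11+16 = 65
HQ→J4→M9→K8→L8→HQ: 19+11+14+11+25 = 80
HQ→J4→L8→M9→K8→HQ: 19+7+8+14+16 = 64
HQ→J4→L8→K8→M9→HQ: 19+7+11+14+30 = 81
HQ→J4→K8→M9→L8→HQ: 19+4+14+8+25 = 70
HQ→J4→K8→L8→M9→HQ: 19+4+11+8+30 = 72
HQ→M9→J4→L8→K8→HQ: 30+11+7+11+16 = 75
HQ→M9→J4→K8→L8→HQ: 30+11+4+11+25 = 81
HQ→M9→L8→J4→K8→HQ: 30+8+7+4+16 = 65
HQ→M9→K8→J4→L8→HQ: 30+14+4+7+25 = 80
HQ→L8→J4→M9→K8→HQ: 25+7+11+14+16 = 73
HQ→L8→M9→J4→K8→HQ: 25+8+11+4+16 = 64
The minimum is 64.
One optimal route: HQ → J4 → L8 → M9 → K8 → HQ (or its reverse).

Shortest round trip = 64 m.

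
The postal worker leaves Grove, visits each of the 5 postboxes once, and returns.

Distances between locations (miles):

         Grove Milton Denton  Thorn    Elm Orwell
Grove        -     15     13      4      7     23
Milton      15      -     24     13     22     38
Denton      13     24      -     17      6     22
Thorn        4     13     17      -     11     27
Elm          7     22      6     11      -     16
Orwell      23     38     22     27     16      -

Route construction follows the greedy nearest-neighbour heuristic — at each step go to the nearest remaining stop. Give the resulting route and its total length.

96 miles along Grove → Thorn → Elm → Denton → Orwell → Milton → Grove.

Grove → [Thorn:4 / Elm:7 / Denton:13 / Milton:15 / Orwell:23] → Thorn (4)
Thorn → [Elm:11 / Milton:13 / Denton:17 / Orwell:27] → Elm (11)
Elm → [Denton:6 / Orwell:16 / Milton:22] → Denton (6)
Denton → [Orwell:22 / Milton:24] → Orwell (22)
Orwell → [Milton:38] → Milton (38)
Return Milton→Grove: 15.
Total = 4 + 11 + 6 + 22 + 38 + 15 = 96.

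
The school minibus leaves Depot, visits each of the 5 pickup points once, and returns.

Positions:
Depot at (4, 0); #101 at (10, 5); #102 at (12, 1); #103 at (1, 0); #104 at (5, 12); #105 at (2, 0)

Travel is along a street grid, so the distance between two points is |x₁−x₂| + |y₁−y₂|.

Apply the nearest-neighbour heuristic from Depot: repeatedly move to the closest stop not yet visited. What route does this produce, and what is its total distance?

Total distance 46 via the nearest-neighbour route Depot → #105 → #103 → #102 → #101 → #104 → Depot.

At Depot the remaining stops are #105 2, #103 3, #102 9, #101 11, #104 13; go to #105.
At #105 the remaining stops are #103 1, #102 11, #101 13, #104 15; go to #103.
At #103 the remaining stops are #102 12, #101 14, #104 16; go to #102.
At #102 the remaining stops are #101 6, #104 18; go to #101.
At #101 the remaining stops are #104 12; go to #104.
Return #104→Depot: 13.
Total = 2 + 1 + 12 + 6 + 12 + 13 = 46.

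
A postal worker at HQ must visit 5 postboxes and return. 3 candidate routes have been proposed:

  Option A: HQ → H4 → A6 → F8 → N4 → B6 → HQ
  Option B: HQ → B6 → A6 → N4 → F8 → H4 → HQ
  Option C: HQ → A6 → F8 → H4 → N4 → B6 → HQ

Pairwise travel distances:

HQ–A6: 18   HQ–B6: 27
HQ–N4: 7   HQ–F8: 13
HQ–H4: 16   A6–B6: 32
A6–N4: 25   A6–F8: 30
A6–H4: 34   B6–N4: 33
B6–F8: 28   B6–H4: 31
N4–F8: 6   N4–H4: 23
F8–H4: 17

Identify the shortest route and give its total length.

Shortest is Option B, total 123.

Option A: 16 + 34 + 30 + 6 + 33 + 27 = 146
Option B: 27 + 32 + 25 + 6 + 17 + 16 = 123
Option C: 18 + 30 + 17 + 23 + 33 + 27 = 148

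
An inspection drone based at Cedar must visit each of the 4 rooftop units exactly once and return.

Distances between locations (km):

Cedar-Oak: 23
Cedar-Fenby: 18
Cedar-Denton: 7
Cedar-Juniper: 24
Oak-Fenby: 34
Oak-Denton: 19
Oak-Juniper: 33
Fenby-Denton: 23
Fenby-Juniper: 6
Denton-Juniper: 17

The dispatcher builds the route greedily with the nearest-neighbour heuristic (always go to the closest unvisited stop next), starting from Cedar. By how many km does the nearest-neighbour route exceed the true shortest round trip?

4 km longer than the optimal tour.

From Cedar: Denton=7, Fenby=18, Oak=23, Juniper=24 → choose Denton (7).
From Denton: Juniper=17, Oak=19, Fenby=23 → choose Juniper (17).
From Juniper: Fenby=6, Oak=33 → choose Fenby (6).
From Fenby: Oak=34 → choose Oak (34).
NN route Cedar → Denton → Juniper → Fenby → Oak → Cedar costs 87.
Optimal: Cedar → Oak → Denton → Juniper → Fenby → Cedar costs 83 (by enumerating all 12 distinct tours).
Excess = 87 − 83 = 4.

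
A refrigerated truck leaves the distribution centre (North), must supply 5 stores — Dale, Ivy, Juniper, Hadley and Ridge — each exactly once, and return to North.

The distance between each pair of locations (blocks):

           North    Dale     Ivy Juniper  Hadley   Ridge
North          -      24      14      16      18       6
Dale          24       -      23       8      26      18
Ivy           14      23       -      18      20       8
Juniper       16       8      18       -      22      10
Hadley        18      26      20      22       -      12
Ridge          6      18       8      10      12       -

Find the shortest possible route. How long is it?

There are 60 distinct closed tours to check (reversals are equivalent).
North-Dale-Ivy-Juniper-Hadley-Ridge-North: 24+23+18+22+12+6 = 105
North-Dale-Ivy-Juniper-Ridge-Hadley-North: 24+23+18+10+12+18 = 105
North-Dale-Ivy-Hadley-Juniper-Ridge-North: 24+23+20+22+10+6 = 105
North-Dale-Ivy-Hadley-Ridge-Juniper-North: 24+23+20+12+10+16 = 105
North-Dale-Ivy-Ridge-Juniper-Hadley-North: 24+23+8+10+22+18 = 105
North-Dale-Ivy-Ridge-Hadley-Juniper-North: 24+23+8+12+22+16 = 105
North-Dale-Juniper-Ivy-Hadley-Ridge-North: 24+8+18+20+12+6 = 88
North-Dale-Juniper-Ivy-Ridge-Hadley-North: 24+8+18+8+12+18 = 88
North-Dale-Juniper-Hadley-Ivy-Ridge-North: 24+8+22+20+8+6 = 88
North-Dale-Juniper-Hadley-Ridge-Ivy-North: 24+8+22+12+8+14 = 88
North-Dale-Juniper-Ridge-Ivy-Hadley-North: 24+8+10+8+20+18 = 88
North-Dale-Juniper-Ridge-Hadley-Ivy-North: 24+8+10+12+20+14 = 88
North-Dale-Hadley-Ivy-Juniper-Ridge-North: 24+26+20+18+10+6 = 104
North-Dale-Hadley-Ivy-Ridge-Juniper-North: 24+26+20+8+10+16 = 104
… (46 more)
North-Ivy-Juniper-Dale-Hadley-Ridge-North: 14+18+8+26+12+6 = 84  ← best
The minimum is 84.
One optimal route: North → Ivy → Juniper → Dale → Hadley → Ridge → North (or its reverse).

Shortest round trip = 84 blocks.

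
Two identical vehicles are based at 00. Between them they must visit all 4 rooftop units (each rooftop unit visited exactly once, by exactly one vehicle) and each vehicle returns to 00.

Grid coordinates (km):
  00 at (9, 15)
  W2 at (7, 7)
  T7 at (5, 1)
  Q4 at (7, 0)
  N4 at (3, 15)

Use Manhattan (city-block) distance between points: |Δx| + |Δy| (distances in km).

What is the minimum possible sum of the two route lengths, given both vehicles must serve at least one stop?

There are 2^3 − 1 = 7 ways to divide the 4 stops into two non-empty groups. For each, the best each vehicle can do is its own shortest tour through its group:
  {W2} + {T7, Q4, N4}: 20 + 42 = 62
  {T7} + {W2, Q4, N4}: 36 + 42 = 78
  {W2, T7} + {Q4, N4}: 36 + 42 = 78
  {Q4} + {W2, T7, N4}: 34 + 40 = 74
  {W2, Q4} + {T7, N4}: 34 + 40 = 74
  {T7, Q4} + {W2, N4}: 38 + 28 = 66
  … (7 splits in total)
  {W2, T7, Q4} + {N4}: 38 + 12 = 50  ← best
Best: vehicle 1 00 → W2 → T7 → Q4 → 00 = 38; vehicle 2 00 → N4 → 00 = 12; combined 50.

50 km — the smallest possible combined total.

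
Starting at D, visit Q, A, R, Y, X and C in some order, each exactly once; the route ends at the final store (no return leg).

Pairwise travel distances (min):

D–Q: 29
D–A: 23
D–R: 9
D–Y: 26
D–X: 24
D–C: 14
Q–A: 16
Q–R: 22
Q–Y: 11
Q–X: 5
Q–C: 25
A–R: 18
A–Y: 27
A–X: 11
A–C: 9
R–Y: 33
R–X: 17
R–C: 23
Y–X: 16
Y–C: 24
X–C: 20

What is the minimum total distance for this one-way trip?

Shortest open route: 68 min.

There are 6! = 720 possible orderings.
D→Q→A→R→Y→X→C: 29+16+18+33+16+20 = 132
D→Q→A→R→Y→C→X: 29+16+18+33+24+20 = 140
D→Q→A→R→X→Y→C: 29+16+18+17+16+24 = 120
D→Q→A→R→X→C→Y: 29+16+18+17+20+24 = 124
D→Q→A→R→C→Y→X: 29+16+18+23+24+16 = 126
D→Q→A→R→C→X→Y: 29+16+18+23+20+16 = 122
D→Q→A→Y→R→X→C: 29+16+27+33+17+20 = 142
D→Q→A→Y→R→C→X: 29+16+27+33+23+20 = 148
… (712 more)
D→R→C→A→X→Q→Y: 9+23+9+11+5+11 = 68  ← best
The minimum is 68.
One shortest path: D → R → C → A → X → Q → Y.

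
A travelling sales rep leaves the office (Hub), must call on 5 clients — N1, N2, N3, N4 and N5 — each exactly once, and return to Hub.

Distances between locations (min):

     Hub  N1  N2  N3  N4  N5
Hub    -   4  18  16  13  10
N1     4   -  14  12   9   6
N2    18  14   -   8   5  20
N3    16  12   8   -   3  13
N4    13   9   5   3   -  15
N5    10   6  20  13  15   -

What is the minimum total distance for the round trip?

49 min — the shortest possible round trip.

There are 60 distinct closed tours to check (reversals are equivalent).
Hub - N1 - N2 - N3 - N4 - N5 - Hub: 4+14+8+3+15+10 = 54
Hub - N1 - N2 - N3 - N5 - N4 - Hub: 4+14+8+13+15+13 = 67
Hub - N1 - N2 - N4 - N3 - N5 - Hub: 4+14+5+3+13+10 = 49
Hub - N1 - N2 - N4 - N5 - N3 - Hub: 4+14+5+15+13+16 = 67
Hub - N1 - N2 - N5 - N3 - N4 - Hub: 4+14+20+13+3+13 = 67
Hub - N1 - N2 - N5 - N4 - N3 - Hub: 4+14+20+15+3+16 = 72
Hub - N1 - N3 - N2 - N4 - N5 - Hub: 4+12+8+5+15+10 = 54
Hub - N1 - N3 - N2 - N5 - N4 - Hub: 4+12+8+20+15+13 = 72
Hub - N1 - N3 - N4 - N2 - N5 - Hub: 4+12+3+5+20+10 = 54
Hub - N1 - N3 - N4 - N5 - N2 - Hub: 4+12+3+15+20+18 = 72
Hub - N1 - N3 - N5 - N2 - N4 - Hub: 4+12+13+20+5+13 = 67
Hub - N1 - N3 - N5 - N4 - N2 - Hub: 4+12+13+15+5+18 = 67
Hub - N1 - N4 - N2 - N3 - N5 - Hub: 4+9+5+8+13+10 = 49
Hub - N1 - N4 - N2 - N5 - N3 - Hub: 4+9+5+20+13+16 = 67
… (46 more)
The minimum is 49.
One optimal route: Hub → N1 → N2 → N4 → N3 → N5 → Hub (or its reverse).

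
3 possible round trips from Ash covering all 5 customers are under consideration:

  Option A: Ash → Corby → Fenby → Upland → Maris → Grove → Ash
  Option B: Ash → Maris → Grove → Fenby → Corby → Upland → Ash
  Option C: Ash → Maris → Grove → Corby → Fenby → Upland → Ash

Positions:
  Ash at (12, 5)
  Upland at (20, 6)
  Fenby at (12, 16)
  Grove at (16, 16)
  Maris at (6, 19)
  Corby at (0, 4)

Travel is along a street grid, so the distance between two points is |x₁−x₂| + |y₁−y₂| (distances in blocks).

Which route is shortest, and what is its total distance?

Option A: 13 + 24 + 18 + 27 + 13 + 15 = 110
Option B: 20 + 13 + 4 + 24 + 22 + 9 = 92
Option C: 20 + 13 + 28 + 24 + 18 + 9 = 112

92 blocks — Option B is the shortest.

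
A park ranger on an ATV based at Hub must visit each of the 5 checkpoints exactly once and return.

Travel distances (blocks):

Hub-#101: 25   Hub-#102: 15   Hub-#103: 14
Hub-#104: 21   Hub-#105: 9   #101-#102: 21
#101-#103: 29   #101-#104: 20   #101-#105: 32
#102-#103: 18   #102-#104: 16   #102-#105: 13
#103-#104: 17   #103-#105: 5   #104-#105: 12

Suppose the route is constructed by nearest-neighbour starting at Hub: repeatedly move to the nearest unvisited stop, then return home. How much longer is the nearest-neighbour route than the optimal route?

Excess over optimum: 6 blocks.

Hub: #105=9, #103=14, #102=15, #104=21, #101=25 ⇒ #105
#105: #103=5, #104=12, #102=13, #101=32 ⇒ #103
#103: #104=17, #102=18, #101=29 ⇒ #104
#104: #102=16, #101=20 ⇒ #102
#102: #101=21 ⇒ #101
NN route Hub → #105 → #103 → #104 → #102 → #101 → Hub costs 93.
Optimal: Hub → #102 → #101 → #104 → #103 → #105 → Hub costs 87 (by enumerating all 60 distinct tours).
Excess = 93 − 87 = 6.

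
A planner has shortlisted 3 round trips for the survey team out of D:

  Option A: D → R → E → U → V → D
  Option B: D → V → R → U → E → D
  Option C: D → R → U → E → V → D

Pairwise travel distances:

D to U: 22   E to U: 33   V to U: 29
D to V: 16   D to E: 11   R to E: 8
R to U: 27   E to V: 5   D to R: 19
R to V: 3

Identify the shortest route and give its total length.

90 — Option B is the shortest.

Option A: 19 + 8 + 33 + 29 + 16 = 105
Option B: 16 + 3 + 27 + 33 + 11 = 90
Option C: 19 + 27 + 33 + 5 + 16 = 100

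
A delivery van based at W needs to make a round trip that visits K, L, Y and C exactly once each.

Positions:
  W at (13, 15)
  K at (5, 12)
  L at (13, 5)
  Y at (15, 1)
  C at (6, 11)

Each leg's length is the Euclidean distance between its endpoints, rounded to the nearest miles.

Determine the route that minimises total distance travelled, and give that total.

W → K → L → Y → C → W: 9+11+4+13+8 = 45
W → K → L → C → Y → W: 9+11+9+13+14 = 56
W → K → Y → L → C → W: 9+15+4+9+8 = 45
W → K → Y → C → L → W: 9+15+13+9+10 = 56
W → K → C → L → Y → W: 9+1+9+4+14 = 37
W → K → C → Y → L → W: 9+1+13+4+10 = 37
W → L → K → Y → C → W: 10+11+15+13+8 = 57
W → L → K → C → Y → W: 10+11+1+13+14 = 49
W → L → Y → K → C → W: 10+4+15+1+8 = 38
W → L → C → K → Y → W: 10+9+1+15+14 = 49
W → Y → K → L → C → W: 14+15+11+9+8 = 57
W → Y → L → K → C → W: 14+4+11+1+8 = 38
The minimum is 37.
One optimal route: W → K → C → L → Y → W (or its reverse).

37 miles — the shortest possible round trip.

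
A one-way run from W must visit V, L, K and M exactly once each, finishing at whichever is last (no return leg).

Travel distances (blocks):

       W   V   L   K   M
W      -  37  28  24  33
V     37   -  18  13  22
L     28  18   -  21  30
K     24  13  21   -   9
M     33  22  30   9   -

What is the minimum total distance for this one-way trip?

Minimum one-way distance = 68 blocks.

There are 4! = 24 possible orderings.
W - V - L - K - M: 37+18+21+9 = 85
W - V - L - M - K: 37+18+30+9 = 94
W - V - K - L - M: 37+13+21+30 = 101
W - V - K - M - L: 37+13+9+30 = 89
W - V - M - L - K: 37+22+30+21 = 110
W - V - M - K - L: 37+22+9+21 = 89
W - L - V - K - M: 28+18+13+9 = 68
W - L - V - M - K: 28+18+22+9 = 77
W - L - K - V - M: 28+21+13+22 = 84
W - L - K - M - V: 28+21+9+22 = 80
W - L - M - V - K: 28+30+22+13 = 93
W - L - M - K - V: 28+30+9+13 = 80
W - K - V - L - M: 24+13+18+30 = 85
W - K - V - M - L: 24+13+22+30 = 89
… (10 more)
The minimum is 68.
One shortest path: W → L → V → K → M.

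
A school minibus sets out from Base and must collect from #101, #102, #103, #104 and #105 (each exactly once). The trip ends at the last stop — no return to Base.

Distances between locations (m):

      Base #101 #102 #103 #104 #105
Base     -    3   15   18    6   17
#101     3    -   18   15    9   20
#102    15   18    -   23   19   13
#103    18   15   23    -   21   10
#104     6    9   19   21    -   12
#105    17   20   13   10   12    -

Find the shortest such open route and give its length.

There are 5! = 120 possible orderings.
Base - #101 - #102 - #103 - #104 - #105: 3+18+23+21+12 = 77
Base - #101 - #102 - #103 - #105 - #104: 3+18+23+10+12 = 66
Base - #101 - #102 - #104 - #103 - #105: 3+18+19+21+10 = 71
Base - #101 - #102 - #104 - #105 - #103: 3+18+19+12+10 = 62
Base - #101 - #102 - #105 - #103 - #104: 3+18+13+10+21 = 65
Base - #101 - #102 - #105 - #104 - #103: 3+18+13+12+21 = 67
Base - #101 - #103 - #102 - #104 - #105: 3+15+23+19+12 = 72
Base - #101 - #103 - #102 - #105 - #104: 3+15+23+13+12 = 66
Base - #101 - #103 - #104 - #102 - #105: 3+15+21+19+13 = 71
Base - #101 - #103 - #104 - #105 - #102: 3+15+21+12+13 = 64
Base - #101 - #103 - #105 - #102 - #104: 3+15+10+13+19 = 60
Base - #101 - #103 - #105 - #104 - #102: 3+15+10+12+19 = 59
Base - #101 - #104 - #102 - #103 - #105: 3+9+19+23+10 = 64
Base - #101 - #104 - #102 - #105 - #103: 3+9+19+13+10 = 54
… (106 more)
Base - #104 - #101 - #103 - #105 - #102: 6+9+15+10+13 = 53  ← best
The minimum is 53.
One shortest path: Base → #104 → #101 → #103 → #105 → #102.

53 m — the minimum one-way total.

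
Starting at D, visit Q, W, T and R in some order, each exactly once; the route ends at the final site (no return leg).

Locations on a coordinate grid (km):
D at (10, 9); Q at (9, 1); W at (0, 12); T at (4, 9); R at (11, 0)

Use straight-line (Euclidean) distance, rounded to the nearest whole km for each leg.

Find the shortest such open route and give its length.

There are 4! = 24 possible orderings.
D→Q→W→T→R: 8+14+5+11 = 38
D→Q→W→R→T: 8+14+16+11 = 49
D→Q→T→W→R: 8+9+5+16 = 38
D→Q→T→R→W: 8+9+11+16 = 44
D→Q→R→W→T: 8+2+16+5 = 31
D→Q→R→T→W: 8+2+11+5 = 26
D→W→Q→T→R: 10+14+9+11 = 44
D→W→Q→R→T: 10+14+2+11 = 37
D→W→T→Q→R: 10+5+9+2 = 26
D→W→T→R→Q: 10+5+11+2 = 28
D→W→R→Q→T: 10+16+2+9 = 37
D→W→R→T→Q: 10+16+11+9 = 46
D→T→Q→W→R: 6+9+14+16 = 45
D→T→Q→R→W: 6+9+2+16 = 33
… (10 more)
D→R→Q→T→W: 9+2+9+5 = 25  ← best
The minimum is 25.
One shortest path: D → R → Q → T → W.

25 km — the minimum one-way total.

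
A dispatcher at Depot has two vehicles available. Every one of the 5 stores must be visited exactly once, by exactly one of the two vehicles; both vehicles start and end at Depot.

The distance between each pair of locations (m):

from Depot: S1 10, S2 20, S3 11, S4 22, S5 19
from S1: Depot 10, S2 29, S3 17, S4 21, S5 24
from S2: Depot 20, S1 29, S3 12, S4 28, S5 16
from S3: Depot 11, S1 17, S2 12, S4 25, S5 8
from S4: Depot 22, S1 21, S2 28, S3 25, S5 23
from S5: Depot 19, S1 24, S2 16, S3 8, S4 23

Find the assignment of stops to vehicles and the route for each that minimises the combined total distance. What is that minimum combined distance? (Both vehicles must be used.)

Minimum combined distance: 104 m.

There are 2^4 − 1 = 15 ways to divide the 5 stops into two non-empty groups. For each, the best each vehicle can do is its own shortest tour through its group:
  {S1} + {S2, S3, S4, S5}: 20 + 84 = 104
  {S2} + {S1, S3, S4, S5}: 40 + 73 = 113
  {S1, S2} + {S3, S4, S5}: 59 + 64 = 123
  {S3} + {S1, S2, S4, S5}: 22 + 90 = 112
  {S1, S3} + {S2, S4, S5}: 38 + 81 = 119
  {S2, S3} + {S1, S4, S5}: 43 + 73 = 116
  … (15 splits in total)
Best: vehicle 1 Depot → S1 → Depot = 20; vehicle 2 Depot → S3 → S2 → S5 → S4 → Depot = 84; combined 104.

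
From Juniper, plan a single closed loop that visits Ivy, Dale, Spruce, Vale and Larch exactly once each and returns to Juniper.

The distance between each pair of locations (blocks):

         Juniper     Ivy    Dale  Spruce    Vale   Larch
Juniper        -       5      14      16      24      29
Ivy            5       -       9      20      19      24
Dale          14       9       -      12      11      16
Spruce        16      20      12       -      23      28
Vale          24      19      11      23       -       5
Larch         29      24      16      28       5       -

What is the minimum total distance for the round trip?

73 blocks — the shortest possible round trip.

Juniper - Ivy - Dale - Spruce - Vale - Larch - Juniper: 5+9+12+23+5+29 = 83
Juniper - Ivy - Dale - Spruce - Larch - Vale - Juniper: 5+9+12+28+5+24 = 83
Juniper - Ivy - Dale - Vale - Spruce - Larch - Juniper: 5+9+11+23+28+29 = 105
Juniper - Ivy - Dale - Vale - Larch - Spruce - Juniper: 5+9+11+5+28+16 = 74
Juniper - Ivy - Dale - Larch - Spruce - Vale - Juniper: 5+9+16+28+23+24 = 105
Juniper - Ivy - Dale - Larch - Vale - Spruce - Juniper: 5+9+16+5+23+16 = 74
Juniper - Ivy - Spruce - Dale - Vale - Larch - Juniper: 5+20+12+11+5+29 = 82
Juniper - Ivy - Spruce - Dale - Larch - Vale - Juniper: 5+20+12+16+5+24 = 82
Juniper - Ivy - Spruce - Vale - Dale - Larch - Juniper: 5+20+23+11+16+29 = 104
Juniper - Ivy - Spruce - Vale - Larch - Dale - Juniper: 5+20+23+5+16+14 = 83
Juniper - Ivy - Spruce - Larch - Dale - Vale - Juniper: 5+20+28+16+11+24 = 104
Juniper - Ivy - Spruce - Larch - Vale - Dale - Juniper: 5+20+28+5+11+14 = 83
Juniper - Ivy - Vale - Dale - Spruce - Larch - Juniper: 5+19+11+12+28+29 = 104
Juniper - Ivy - Vale - Dale - Larch - Spruce - Juniper: 5+19+11+16+28+16 = 95
… (46 more)
Juniper - Ivy - Vale - Larch - Dale - Spruce - Juniper: 5+19+5+16+12+16 = 73  ← best
The minimum is 73.
One optimal route: Juniper → Ivy → Vale → Larch → Dale → Spruce → Juniper (or its reverse).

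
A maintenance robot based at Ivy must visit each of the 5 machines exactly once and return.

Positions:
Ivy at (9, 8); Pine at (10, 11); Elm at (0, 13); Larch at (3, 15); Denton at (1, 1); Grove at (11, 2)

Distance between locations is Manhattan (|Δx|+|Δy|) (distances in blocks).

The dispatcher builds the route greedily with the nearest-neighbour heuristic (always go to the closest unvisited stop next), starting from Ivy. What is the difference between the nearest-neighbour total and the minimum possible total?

Ivy: Pine=4, Grove=8, Larch=13, Elm=14, Denton=15 ⇒ Pine
Pine: Grove=10, Larch=11, Elm=12, Denton=19 ⇒ Grove
Grove: Denton=11, Larch=21, Elm=22 ⇒ Denton
Denton: Elm=13, Larch=16 ⇒ Elm
Elm: Larch=5 ⇒ Larch
NN route Ivy → Pine → Grove → Denton → Elm → Larch → Ivy costs 56.
Optimal: Ivy → Pine → Larch → Elm → Denton → Grove → Ivy costs 52 (by enumerating all 60 distinct tours).
Excess = 56 − 52 = 4.

The nearest-neighbour route is 4 blocks longer than optimal.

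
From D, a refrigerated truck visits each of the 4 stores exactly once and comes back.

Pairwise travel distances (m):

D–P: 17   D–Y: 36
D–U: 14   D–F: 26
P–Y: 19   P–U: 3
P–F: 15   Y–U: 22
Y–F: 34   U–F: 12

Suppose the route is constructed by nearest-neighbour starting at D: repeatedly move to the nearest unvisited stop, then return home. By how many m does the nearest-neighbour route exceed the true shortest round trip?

6 m longer than the optimal tour.

D: U=14, P=17, F=26, Y=36 ⇒ U
U: P=3, F=12, Y=22 ⇒ P
P: F=15, Y=19 ⇒ F
F: Y=34 ⇒ Y
NN route D → U → P → F → Y → D costs 102.
Optimal: D → P → Y → U → F → D costs 96 (by enumerating all 12 distinct tours).
Excess = 102 − 96 = 6.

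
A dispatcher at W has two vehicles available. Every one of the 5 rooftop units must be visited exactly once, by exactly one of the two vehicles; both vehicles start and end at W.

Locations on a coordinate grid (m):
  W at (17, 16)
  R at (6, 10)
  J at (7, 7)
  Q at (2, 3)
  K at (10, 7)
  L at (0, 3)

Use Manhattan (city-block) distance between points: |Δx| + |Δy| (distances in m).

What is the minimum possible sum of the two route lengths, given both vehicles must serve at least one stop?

92 m — the smallest possible combined total.

Check every non-empty split of the stops between the two vehicles; for each half take its own optimal tour:
  {R} + {J, Q, K, L}: 34 + 60 = 94
  {J} + {R, Q, K, L}: 38 + 60 = 98
  {R, J} + {Q, K, L}: 40 + 60 = 100
  {Q} + {R, J, K, L}: 56 + 60 = 116
  {R, Q} + {J, K, L}: 56 + 60 = 116
  {J, Q} + {R, K, L}: 56 + 60 = 116
  … (15 splits in total)
  {K} + {R, J, Q, L}: 32 + 60 = 92  ← best
Best: vehicle 1 W → K → W = 32; vehicle 2 W → R → Q → L → J → W = 60; combined 92.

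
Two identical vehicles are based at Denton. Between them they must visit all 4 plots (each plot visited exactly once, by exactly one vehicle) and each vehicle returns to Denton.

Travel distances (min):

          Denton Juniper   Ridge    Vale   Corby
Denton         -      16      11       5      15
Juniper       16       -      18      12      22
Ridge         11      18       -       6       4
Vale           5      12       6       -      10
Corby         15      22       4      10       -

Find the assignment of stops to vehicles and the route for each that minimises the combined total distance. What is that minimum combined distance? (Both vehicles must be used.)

There are 2^3 − 1 = 7 ways to divide the 4 stops into two non-empty groups. For each, the best each vehicle can do is its own shortest tour through its group:
  {Juniper} + {Ridge, Vale, Corby}: 32 + 30 = 62
  {Ridge} + {Juniper, Vale, Corby}: 22 + 53 = 75
  {Juniper, Ridge} + {Vale, Corby}: 45 + 30 = 75
  {Vale} + {Juniper, Ridge, Corby}: 10 + 53 = 63
  {Juniper, Vale} + {Ridge, Corby}: 33 + 30 = 63
  {Ridge, Vale} + {Juniper, Corby}: 22 + 53 = 75
  … (7 splits in total)
Best: vehicle 1 Denton → Juniper → Denton = 32; vehicle 2 Denton → Ridge → Corby → Vale → Denton = 30; combined 62.

Minimum combined distance: 62 min.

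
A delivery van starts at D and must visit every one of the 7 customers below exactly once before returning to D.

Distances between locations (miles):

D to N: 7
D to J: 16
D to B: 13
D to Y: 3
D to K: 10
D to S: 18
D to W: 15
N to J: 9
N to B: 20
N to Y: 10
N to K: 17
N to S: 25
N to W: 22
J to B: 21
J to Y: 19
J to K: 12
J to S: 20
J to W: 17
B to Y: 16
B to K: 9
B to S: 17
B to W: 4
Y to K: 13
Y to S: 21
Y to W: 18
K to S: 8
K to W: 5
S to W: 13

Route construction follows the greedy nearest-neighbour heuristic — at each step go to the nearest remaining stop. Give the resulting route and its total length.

D → [Y:3 / N:7 / K:10 / B:13 / W:15 / J:16 / S:18] → Y (3)
Y → [N:10 / K:13 / B:16 / W:18 / J:19 / S:21] → N (10)
N → [J:9 / K:17 / B:20 / W:22 / S:25] → J (9)
J → [K:12 / W:17 / S:20 / B:21] → K (12)
K → [W:5 / S:8 / B:9] → W (5)
W → [B:4 / S:13] → B (4)
B → [S:17] → S (17)
Return S→D: 18.
Total = 3 + 10 + 9 + 12 + 5 + 4 + 17 + 18 = 78.

Total distance 78 miles via the nearest-neighbour route D → Y → N → J → K → W → B → S → D.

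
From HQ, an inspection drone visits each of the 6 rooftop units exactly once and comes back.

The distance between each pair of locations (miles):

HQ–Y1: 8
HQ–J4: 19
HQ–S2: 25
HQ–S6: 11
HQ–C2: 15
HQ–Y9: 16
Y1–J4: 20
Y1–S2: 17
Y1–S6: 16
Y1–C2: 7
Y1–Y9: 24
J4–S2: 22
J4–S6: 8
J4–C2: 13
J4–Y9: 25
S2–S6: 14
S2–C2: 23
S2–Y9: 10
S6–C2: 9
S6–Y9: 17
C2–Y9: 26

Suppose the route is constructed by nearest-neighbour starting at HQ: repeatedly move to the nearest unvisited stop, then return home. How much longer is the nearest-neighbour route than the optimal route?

HQ: Y1=8, S6=11, C2=15, Y9=16, J4=19, S2=25 ⇒ Y1
Y1: C2=7, S6=16, S2=17, J4=20, Y9=24 ⇒ C2
C2: S6=9, J4=13, S2=23, Y9=26 ⇒ S6
S6: J4=8, S2=14, Y9=17 ⇒ J4
J4: S2=22, Y9=25 ⇒ S2
S2: Y9=10 ⇒ Y9
NN route HQ → Y1 → C2 → S6 → J4 → S2 → Y9 → HQ costs 80.
Optimal: HQ → Y1 → C2 → J4 → S6 → S2 → Y9 → HQ costs 76 (by enumerating all 360 distinct tours).
Excess = 80 − 76 = 4.

4 miles longer than the optimal tour.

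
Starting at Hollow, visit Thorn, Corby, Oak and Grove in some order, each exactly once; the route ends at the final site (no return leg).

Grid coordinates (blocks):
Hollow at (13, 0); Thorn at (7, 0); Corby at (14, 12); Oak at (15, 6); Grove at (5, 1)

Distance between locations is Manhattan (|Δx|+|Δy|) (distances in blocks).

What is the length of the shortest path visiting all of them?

Shortest open route: 31 blocks.

There are 4! = 24 possible orderings.
Hollow - Thorn - Corby - Oak - Grove: 6+19+7+15 = 47
Hollow - Thorn - Corby - Grove - Oak: 6+19+20+15 = 60
Hollow - Thorn - Oak - Corby - Grove: 6+14+7+20 = 47
Hollow - Thorn - Oak - Grove - Corby: 6+14+15+20 = 55
Hollow - Thorn - Grove - Corby - Oak: 6+3+20+7 = 36
Hollow - Thorn - Grove - Oak - Corby: 6+3+15+7 = 31
Hollow - Corby - Thorn - Oak - Grove: 13+19+14+15 = 61
Hollow - Corby - Thorn - Grove - Oak: 13+19+3+15 = 50
Hollow - Corby - Oak - Thorn - Grove: 13+7+14+3 = 37
Hollow - Corby - Oak - Grove - Thorn: 13+7+15+3 = 38
Hollow - Corby - Grove - Thorn - Oak: 13+20+3+14 = 50
Hollow - Corby - Grove - Oak - Thorn: 13+20+15+14 = 62
Hollow - Oak - Thorn - Corby - Grove: 8+14+19+20 = 61
Hollow - Oak - Thorn - Grove - Corby: 8+14+3+20 = 45
… (10 more)
The minimum is 31.
One shortest path: Hollow → Thorn → Grove → Oak → Corby.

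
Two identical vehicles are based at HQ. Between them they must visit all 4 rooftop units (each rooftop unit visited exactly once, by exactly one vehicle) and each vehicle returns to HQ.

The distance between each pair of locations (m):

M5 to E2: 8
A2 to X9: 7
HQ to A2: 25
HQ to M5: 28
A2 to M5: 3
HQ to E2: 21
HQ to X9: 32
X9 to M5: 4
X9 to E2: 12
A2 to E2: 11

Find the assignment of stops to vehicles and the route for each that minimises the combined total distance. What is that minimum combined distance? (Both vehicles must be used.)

Minimum combined distance: 106 m.

Check every non-empty split of the stops between the two vehicles; for each half take its own optimal tour:
  {A2} + {X9, M5, E2}: 50 + 65 = 115
  {X9} + {A2, M5, E2}: 64 + 57 = 121
  {A2, X9} + {M5, E2}: 64 + 57 = 121
  {M5} + {A2, X9, E2}: 56 + 65 = 121
  {A2, M5} + {X9, E2}: 56 + 65 = 121
  {X9, M5} + {A2, E2}: 64 + 57 = 121
  … (7 splits in total)
  {A2, X9, M5} + {E2}: 64 + 42 = 106  ← best
Best: vehicle 1 HQ → A2 → X9 → M5 → HQ = 64; vehicle 2 HQ → E2 → HQ = 42; combined 106.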